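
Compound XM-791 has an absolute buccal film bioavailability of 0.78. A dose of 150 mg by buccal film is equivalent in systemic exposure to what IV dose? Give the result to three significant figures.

D_iv = 117 mg

Systemic exposure from an extravascular dose = F × D_ev, so the equivalent IV dose is F × D_ev.
D_iv = F × D_ev = 0.78 × 150 = 117 mg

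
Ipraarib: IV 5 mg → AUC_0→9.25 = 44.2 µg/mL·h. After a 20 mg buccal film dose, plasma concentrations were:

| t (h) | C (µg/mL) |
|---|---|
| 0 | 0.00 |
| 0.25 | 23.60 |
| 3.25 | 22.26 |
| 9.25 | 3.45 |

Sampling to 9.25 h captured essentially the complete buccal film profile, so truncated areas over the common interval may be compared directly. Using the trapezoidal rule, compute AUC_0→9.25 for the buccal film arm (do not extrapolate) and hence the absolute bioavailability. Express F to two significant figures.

F = 0.84

Trapezoidal AUC_0→9.25 (buccal film):
  [0→0.25]: (0.00+23.60)/2 × 0.25 = 2.95
  [0.25→3.25]: (23.60+22.26)/2 × 3 = 68.79
  [3.25→9.25]: (22.26+3.45)/2 × 6 = 77.13
  Sum = 148.87 µg/mL·h
F = (AUC_ev/D_ev)/(AUC_iv/D_iv) = (148.87/20)/(44.2/5) = 7.4435/8.84 = 0.8420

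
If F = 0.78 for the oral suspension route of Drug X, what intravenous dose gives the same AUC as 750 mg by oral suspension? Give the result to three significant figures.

D_iv = 585 mg

Systemic exposure from an extravascular dose = F × D_ev, so the equivalent IV dose is F × D_ev.
D_iv = F × D_ev = 0.78 × 750 = 585 mg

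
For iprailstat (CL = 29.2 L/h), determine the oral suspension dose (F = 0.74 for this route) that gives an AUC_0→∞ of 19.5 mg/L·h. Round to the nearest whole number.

Dose = 769 mg

Dose = CL × AUC_0→∞ / F
     = 29.2 × 19.5 / 0.74 = 769.459 mg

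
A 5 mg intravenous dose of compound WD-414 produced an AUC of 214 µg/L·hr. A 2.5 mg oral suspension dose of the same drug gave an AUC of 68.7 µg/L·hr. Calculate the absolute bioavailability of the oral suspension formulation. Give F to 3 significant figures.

F = (AUC_ev / D_ev) / (AUC_iv / D_iv)
  = (68.7/2.5) / (214/5)
  = 27.48 / 42.8 = 0.6421

F = 0.642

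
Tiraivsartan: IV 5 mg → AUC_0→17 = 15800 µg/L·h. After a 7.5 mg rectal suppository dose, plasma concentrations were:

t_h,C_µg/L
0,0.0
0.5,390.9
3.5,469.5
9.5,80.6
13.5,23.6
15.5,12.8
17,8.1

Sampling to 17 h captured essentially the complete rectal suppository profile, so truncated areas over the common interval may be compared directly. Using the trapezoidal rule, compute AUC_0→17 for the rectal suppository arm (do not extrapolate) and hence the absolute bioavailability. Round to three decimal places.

Trapezoidal AUC_0→17 (rectal suppository):
  [0→0.5]: (0.0+390.9)/2 × 0.5 = 97.725
  [0.5→3.5]: (390.9+469.5)/2 × 3 = 1290.6
  [3.5→9.5]: (469.5+80.6)/2 × 6 = 1650.3
  [9.5→13.5]: (80.6+23.6)/2 × 4 = 208.4
  [13.5→15.5]: (23.6+12.8)/2 × 2 = 36.4
  [15.5→17]: (12.8+8.1)/2 × 1.5 = 15.675
  Sum = 3299.1 µg/L·h
F = (AUC_ev/D_ev)/(AUC_iv/D_iv) = (3299.1/7.5)/(15800/5) = 439.88/3160 = 0.1392

F = 0.139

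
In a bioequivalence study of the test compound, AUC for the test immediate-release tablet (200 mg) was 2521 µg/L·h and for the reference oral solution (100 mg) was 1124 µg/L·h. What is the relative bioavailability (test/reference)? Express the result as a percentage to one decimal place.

F_rel = (AUC_test/D_test) / (AUC_ref/D_ref)
      = (2521/200) / (1124/100)
      = 12.605 / 11.24 = 1.1214 = 112.14%

F_rel = 112.1%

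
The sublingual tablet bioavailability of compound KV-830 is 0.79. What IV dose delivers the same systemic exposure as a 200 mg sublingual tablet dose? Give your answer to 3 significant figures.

Systemic exposure from an extravascular dose = F × D_ev, so the equivalent IV dose is F × D_ev.
D_iv = F × D_ev = 0.79 × 200 = 158 mg

D_iv = 158 mg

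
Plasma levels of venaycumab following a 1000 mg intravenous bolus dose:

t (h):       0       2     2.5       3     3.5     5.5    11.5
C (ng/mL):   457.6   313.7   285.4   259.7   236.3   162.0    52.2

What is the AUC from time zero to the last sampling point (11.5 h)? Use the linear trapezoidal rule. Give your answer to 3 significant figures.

Trapezoidal AUC_0→11.5:
  [0→2]: (457.6+313.7)/2 × 2 = 771.3
  [2→2.5]: (313.7+285.4)/2 × 0.5 = 149.775
  [2.5→3]: (285.4+259.7)/2 × 0.5 = 136.275
  [3→3.5]: (259.7+236.3)/2 × 0.5 = 124.0
  [3.5→5.5]: (236.3+162.0)/2 × 2 = 398.3
  [5.5→11.5]: (162.0+52.2)/2 × 6 = 642.6
  Sum = 2222.25 ng/mL·h

AUC = 2220 ng/mL·h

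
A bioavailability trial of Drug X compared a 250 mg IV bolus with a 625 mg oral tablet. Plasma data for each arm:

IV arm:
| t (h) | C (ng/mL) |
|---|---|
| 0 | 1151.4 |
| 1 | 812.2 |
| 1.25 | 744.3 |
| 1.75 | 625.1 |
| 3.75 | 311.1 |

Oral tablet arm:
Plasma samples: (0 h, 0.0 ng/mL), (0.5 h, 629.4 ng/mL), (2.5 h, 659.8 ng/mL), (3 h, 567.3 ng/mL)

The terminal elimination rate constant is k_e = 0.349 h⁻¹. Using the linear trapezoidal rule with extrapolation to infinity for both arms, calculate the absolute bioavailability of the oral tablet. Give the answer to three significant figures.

F = 0.404

Trapezoidal AUC_0→3.75 (IV):
  [0→1]: (1151.4+812.2)/2 × 1 = 981.8
  [1→1.25]: (812.2+744.3)/2 × 0.25 = 194.5625
  [1.25→1.75]: (744.3+625.1)/2 × 0.5 = 342.35
  [1.75→3.75]: (625.1+311.1)/2 × 2 = 936.2
  Sum = 2454.9125 ng/mL·h
IV tail: 311.1/0.349 = 891.404; AUC_iv,0→∞ = 2454.9125 + 891.404 = 3346.3165 ng/mL·h
Trapezoidal AUC_0→3 (oral tablet):
  [0→0.5]: (0.0+629.4)/2 × 0.5 = 157.35
  [0.5→2.5]: (629.4+659.8)/2 × 2 = 1289.2
  [2.5→3]: (659.8+567.3)/2 × 0.5 = 306.775
  Sum = 1753.325 ng/mL·h
oral tablet tail: 567.3/0.349 = 1625.501; AUC_ev,0→∞ = 1753.325 + 1625.501 = 3378.826 ng/mL·h
F = (AUC_ev/D_ev)/(AUC_iv/D_iv) = (3378.826/625)/(3346.3165/250) = 5.4061216/13.385266 = 0.4039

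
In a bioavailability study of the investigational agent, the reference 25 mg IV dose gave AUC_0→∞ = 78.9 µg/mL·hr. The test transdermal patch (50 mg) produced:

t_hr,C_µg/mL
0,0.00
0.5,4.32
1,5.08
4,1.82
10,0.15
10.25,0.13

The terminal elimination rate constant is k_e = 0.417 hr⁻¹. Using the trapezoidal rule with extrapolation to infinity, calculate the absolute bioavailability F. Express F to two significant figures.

F = 0.13

Trapezoidal AUC_0→10.25 (transdermal patch):
  [0→0.5]: (0.00+4.32)/2 × 0.5 = 1.08
  [0.5→1]: (4.32+5.08)/2 × 0.5 = 2.35
  [1→4]: (5.08+1.82)/2 × 3 = 10.35
  [4→10]: (1.82+0.15)/2 × 6 = 5.91
  [10→10.25]: (0.15+0.13)/2 × 0.25 = 0.035
  Sum = 19.725 µg/mL·hr
Tail: C_last/k_e = 0.13/0.417 = 0.312
AUC_0→∞ (transdermal patch) = 19.725 + 0.312 = 20.037 µg/mL·hr
F = (AUC_ev/D_ev)/(AUC_iv/D_iv) = (20.037/50)/(78.9/25) = 0.40074/3.156 = 0.1270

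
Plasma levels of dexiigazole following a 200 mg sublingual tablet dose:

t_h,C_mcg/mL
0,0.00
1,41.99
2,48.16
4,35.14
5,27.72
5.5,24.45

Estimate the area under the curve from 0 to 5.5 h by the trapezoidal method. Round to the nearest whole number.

Trapezoidal AUC_0→5.5:
  [0→1]: (0.00+41.99)/2 × 1 = 20.995
  [1→2]: (41.99+48.16)/2 × 1 = 45.075
  [2→4]: (48.16+35.14)/2 × 2 = 83.3
  [4→5]: (35.14+27.72)/2 × 1 = 31.43
  [5→5.5]: (27.72+24.45)/2 × 0.5 = 13.0425
  Sum = 193.8425 mcg/mL·h

AUC = 194 mcg/mL·h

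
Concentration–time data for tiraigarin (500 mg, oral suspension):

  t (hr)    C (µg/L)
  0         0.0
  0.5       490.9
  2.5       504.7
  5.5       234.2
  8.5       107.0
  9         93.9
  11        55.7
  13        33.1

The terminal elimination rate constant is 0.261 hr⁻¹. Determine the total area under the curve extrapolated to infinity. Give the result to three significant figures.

Trapezoidal AUC_0→13:
  [0→0.5]: (0.0+490.9)/2 × 0.5 = 122.725
  [0.5→2.5]: (490.9+504.7)/2 × 2 = 995.6
  [2.5→5.5]: (504.7+234.2)/2 × 3 = 1108.35
  [5.5→8.5]: (234.2+107.0)/2 × 3 = 511.8
  [8.5→9]: (107.0+93.9)/2 × 0.5 = 50.225
  [9→11]: (93.9+55.7)/2 × 2 = 149.6
  [11→13]: (55.7+33.1)/2 × 2 = 88.8
  Sum = 3027.1 µg/L·hr
Extrapolated tail: C_last / k_e = 33.1 / 0.261 = 126.820
AUC_0→∞ = 3027.1 + 126.820 = 3153.92 µg/L·hr

AUC = 3150 µg/L·hr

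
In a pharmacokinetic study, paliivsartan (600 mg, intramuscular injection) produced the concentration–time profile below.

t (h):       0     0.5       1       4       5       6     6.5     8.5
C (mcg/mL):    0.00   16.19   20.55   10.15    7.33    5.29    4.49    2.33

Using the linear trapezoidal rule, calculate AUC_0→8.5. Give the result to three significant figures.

Trapezoidal AUC_0→8.5:
  [0→0.5]: (0.00+16.19)/2 × 0.5 = 4.0475
  [0.5→1]: (16.19+20.55)/2 × 0.5 = 9.185
  [1→4]: (20.55+10.15)/2 × 3 = 46.05
  [4→5]: (10.15+7.33)/2 × 1 = 8.74
  [5→6]: (7.33+5.29)/2 × 1 = 6.31
  [6→6.5]: (5.29+4.49)/2 × 0.5 = 2.445
  [6.5→8.5]: (4.49+2.33)/2 × 2 = 6.82
  Sum = 83.5975 mcg/mL·h

AUC = 83.6 mcg/mL·h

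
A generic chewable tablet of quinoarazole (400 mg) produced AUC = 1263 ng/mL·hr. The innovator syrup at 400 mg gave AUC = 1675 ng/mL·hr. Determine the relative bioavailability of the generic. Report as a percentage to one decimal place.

F_rel = 75.4%

F_rel = (AUC_test/D_test) / (AUC_ref/D_ref)
      = (1263/400) / (1675/400)
      = 3.1575 / 4.1875 = 0.7540 = 75.40%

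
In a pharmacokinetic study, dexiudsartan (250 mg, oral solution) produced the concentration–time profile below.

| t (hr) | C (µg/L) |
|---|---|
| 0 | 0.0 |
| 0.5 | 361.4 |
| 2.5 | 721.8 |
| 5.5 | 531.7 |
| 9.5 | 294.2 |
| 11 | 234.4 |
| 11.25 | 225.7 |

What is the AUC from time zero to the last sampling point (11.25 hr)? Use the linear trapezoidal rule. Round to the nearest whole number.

AUC = 5160 µg/L·hr

Trapezoidal AUC_0→11.25:
  [0→0.5]: (0.0+361.4)/2 × 0.5 = 90.35
  [0.5→2.5]: (361.4+721.8)/2 × 2 = 1083.2
  [2.5→5.5]: (721.8+531.7)/2 × 3 = 1880.25
  [5.5→9.5]: (531.7+294.2)/2 × 4 = 1651.8
  [9.5→11]: (294.2+234.4)/2 × 1.5 = 396.45
  [11→11.25]: (234.4+225.7)/2 × 0.25 = 57.5125
  Sum = 5159.5625 µg/L·hr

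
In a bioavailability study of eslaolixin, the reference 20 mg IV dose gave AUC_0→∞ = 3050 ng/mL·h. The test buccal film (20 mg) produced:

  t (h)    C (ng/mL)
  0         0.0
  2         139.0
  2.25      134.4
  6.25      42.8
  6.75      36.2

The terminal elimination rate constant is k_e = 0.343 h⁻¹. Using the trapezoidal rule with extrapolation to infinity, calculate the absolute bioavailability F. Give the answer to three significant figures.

Trapezoidal AUC_0→6.75 (buccal film):
  [0→2]: (0.0+139.0)/2 × 2 = 139.0
  [2→2.25]: (139.0+134.4)/2 × 0.25 = 34.175
  [2.25→6.25]: (134.4+42.8)/2 × 4 = 354.4
  [6.25→6.75]: (42.8+36.2)/2 × 0.5 = 19.75
  Sum = 547.325 ng/mL·h
Tail: C_last/k_e = 36.2/0.343 = 105.539
AUC_0→∞ (buccal film) = 547.325 + 105.539 = 652.864 ng/mL·h
F = (AUC_ev/D_ev)/(AUC_iv/D_iv) = (652.864/20)/(3050/20) = 32.6432/152.5 = 0.2141

F = 0.214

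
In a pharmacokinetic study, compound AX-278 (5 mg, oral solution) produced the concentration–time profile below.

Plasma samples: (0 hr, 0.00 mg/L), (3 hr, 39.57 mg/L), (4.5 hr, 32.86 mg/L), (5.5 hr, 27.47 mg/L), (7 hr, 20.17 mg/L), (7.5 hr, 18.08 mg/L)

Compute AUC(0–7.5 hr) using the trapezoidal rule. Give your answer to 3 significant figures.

Trapezoidal AUC_0→7.5:
  [0→3]: (0.00+39.57)/2 × 3 = 59.355
  [3→4.5]: (39.57+32.86)/2 × 1.5 = 54.3225
  [4.5→5.5]: (32.86+27.47)/2 × 1 = 30.165
  [5.5→7]: (27.47+20.17)/2 × 1.5 = 35.73
  [7→7.5]: (20.17+18.08)/2 × 0.5 = 9.5625
  Sum = 189.135 mg/L·hr

AUC = 189 mg/L·hr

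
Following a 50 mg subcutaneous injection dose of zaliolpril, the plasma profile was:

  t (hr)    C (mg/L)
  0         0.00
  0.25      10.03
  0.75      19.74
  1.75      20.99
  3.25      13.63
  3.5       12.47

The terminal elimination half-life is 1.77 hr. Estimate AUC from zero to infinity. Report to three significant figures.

AUC = 90.1 mg/L·hr

Trapezoidal AUC_0→3.5:
  [0→0.25]: (0.00+10.03)/2 × 0.25 = 1.25375
  [0.25→0.75]: (10.03+19.74)/2 × 0.5 = 7.4425
  [0.75→1.75]: (19.74+20.99)/2 × 1 = 20.365
  [1.75→3.25]: (20.99+13.63)/2 × 1.5 = 25.965
  [3.25→3.5]: (13.63+12.47)/2 × 0.25 = 3.2625
  Sum = 58.28875 mg/L·hr
k_e = ln2 / t½ = 0.693147 / 1.77 = 0.3916 hr^-1
Extrapolated tail: C_last / k_e = 12.47 / 0.3916 = 31.844
AUC_0→∞ = 58.28875 + 31.844 = 90.13275 mg/L·hr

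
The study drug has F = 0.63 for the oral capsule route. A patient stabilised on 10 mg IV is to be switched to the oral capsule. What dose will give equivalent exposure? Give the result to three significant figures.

D_oral = 15.9 mg

For equal systemic exposure: F × D_ev = D_iv
D_ev = D_iv / F = 10 / 0.63 = 15.873 mg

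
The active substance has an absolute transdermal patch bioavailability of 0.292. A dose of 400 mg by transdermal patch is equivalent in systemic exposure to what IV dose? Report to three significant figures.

Systemic exposure from an extravascular dose = F × D_ev, so the equivalent IV dose is F × D_ev.
D_iv = F × D_ev = 0.292 × 400 = 116.8 mg

D_iv = 117 mg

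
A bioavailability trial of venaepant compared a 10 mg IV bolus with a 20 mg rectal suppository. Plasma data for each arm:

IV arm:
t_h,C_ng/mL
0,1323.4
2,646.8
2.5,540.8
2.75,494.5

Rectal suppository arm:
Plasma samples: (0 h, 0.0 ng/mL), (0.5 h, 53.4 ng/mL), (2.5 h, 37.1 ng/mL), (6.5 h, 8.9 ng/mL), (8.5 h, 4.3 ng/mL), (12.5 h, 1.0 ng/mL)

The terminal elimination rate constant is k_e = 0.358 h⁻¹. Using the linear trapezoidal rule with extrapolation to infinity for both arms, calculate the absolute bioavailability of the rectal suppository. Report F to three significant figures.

F = 0.0294

Trapezoidal AUC_0→2.75 (IV):
  [0→2]: (1323.4+646.8)/2 × 2 = 1970.2
  [2→2.5]: (646.8+540.8)/2 × 0.5 = 296.9
  [2.5→2.75]: (540.8+494.5)/2 × 0.25 = 129.4125
  Sum = 2396.5125 ng/mL·h
IV tail: 494.5/0.358 = 1381.285; AUC_iv,0→∞ = 2396.5125 + 1381.285 = 3777.7975 ng/mL·h
Trapezoidal AUC_0→12.5 (rectal suppository):
  [0→0.5]: (0.0+53.4)/2 × 0.5 = 13.35
  [0.5→2.5]: (53.4+37.1)/2 × 2 = 90.5
  [2.5→6.5]: (37.1+8.9)/2 × 4 = 92.0
  [6.5→8.5]: (8.9+4.3)/2 × 2 = 13.2
  [8.5→12.5]: (4.3+1.0)/2 × 4 = 10.6
  Sum = 219.65 ng/mL·h
rectal suppository tail: 1.0/0.358 = 2.793; AUC_ev,0→∞ = 219.65 + 2.793 = 222.443 ng/mL·h
F = (AUC_ev/D_ev)/(AUC_iv/D_iv) = (222.443/20)/(3777.7975/10) = 11.12215/377.77975 = 0.0294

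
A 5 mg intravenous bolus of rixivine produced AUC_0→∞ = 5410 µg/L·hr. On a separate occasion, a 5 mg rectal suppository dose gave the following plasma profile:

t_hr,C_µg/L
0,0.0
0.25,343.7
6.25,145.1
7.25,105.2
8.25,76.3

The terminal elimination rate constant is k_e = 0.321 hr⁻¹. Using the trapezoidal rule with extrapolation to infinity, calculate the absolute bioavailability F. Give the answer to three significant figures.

F = 0.363

Trapezoidal AUC_0→8.25 (rectal suppository):
  [0→0.25]: (0.0+343.7)/2 × 0.25 = 42.9625
  [0.25→6.25]: (343.7+145.1)/2 × 6 = 1466.4
  [6.25→7.25]: (145.1+105.2)/2 × 1 = 125.15
  [7.25→8.25]: (105.2+76.3)/2 × 1 = 90.75
  Sum = 1725.2625 µg/L·hr
Tail: C_last/k_e = 76.3/0.321 = 237.695
AUC_0→∞ (rectal suppository) = 1725.2625 + 237.695 = 1962.9575 µg/L·hr
F = (AUC_ev/D_ev)/(AUC_iv/D_iv) = (1962.9575/5)/(5410/5) = 392.5915/1082 = 0.3628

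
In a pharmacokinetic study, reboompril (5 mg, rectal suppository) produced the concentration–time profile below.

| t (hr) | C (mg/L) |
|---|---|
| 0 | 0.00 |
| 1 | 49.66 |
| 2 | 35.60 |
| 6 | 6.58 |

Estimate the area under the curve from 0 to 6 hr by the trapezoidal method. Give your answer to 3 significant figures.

Trapezoidal AUC_0→6:
  [0→1]: (0.00+49.66)/2 × 1 = 24.83
  [1→2]: (49.66+35.60)/2 × 1 = 42.63
  [2→6]: (35.60+6.58)/2 × 4 = 84.36
  Sum = 151.82 mg/L·hr

AUC = 152 mg/L·hr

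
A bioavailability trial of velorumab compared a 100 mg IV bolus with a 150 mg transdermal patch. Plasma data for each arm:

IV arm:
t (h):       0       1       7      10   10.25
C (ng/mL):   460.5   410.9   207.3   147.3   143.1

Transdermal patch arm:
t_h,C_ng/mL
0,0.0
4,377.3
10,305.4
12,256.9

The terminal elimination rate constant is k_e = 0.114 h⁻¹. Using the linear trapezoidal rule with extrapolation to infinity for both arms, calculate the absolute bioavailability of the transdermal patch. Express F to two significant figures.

Trapezoidal AUC_0→10.25 (IV):
  [0→1]: (460.5+410.9)/2 × 1 = 435.7
  [1→7]: (410.9+207.3)/2 × 6 = 1854.6
  [7→10]: (207.3+147.3)/2 × 3 = 531.9
  [10→10.25]: (147.3+143.1)/2 × 0.25 = 36.3
  Sum = 2858.5 ng/mL·h
IV tail: 143.1/0.114 = 1255.263; AUC_iv,0→∞ = 2858.5 + 1255.263 = 4113.763 ng/mL·h
Trapezoidal AUC_0→12 (transdermal patch):
  [0→4]: (0.0+377.3)/2 × 4 = 754.6
  [4→10]: (377.3+305.4)/2 × 6 = 2048.1
  [10→12]: (305.4+256.9)/2 × 2 = 562.3
  Sum = 3365.0 ng/mL·h
transdermal patch tail: 256.9/0.114 = 2253.509; AUC_ev,0→∞ = 3365.0 + 2253.509 = 5618.509 ng/mL·h
F = (AUC_ev/D_ev)/(AUC_iv/D_iv) = (5618.509/150)/(4113.763/100) = 37.4567/41.13763 = 0.9105

F = 0.91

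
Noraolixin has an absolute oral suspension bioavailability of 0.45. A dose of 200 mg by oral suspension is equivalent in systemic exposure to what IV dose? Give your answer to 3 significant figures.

D_iv = 90.0 mg

Systemic exposure from an extravascular dose = F × D_ev, so the equivalent IV dose is F × D_ev.
D_iv = F × D_ev = 0.45 × 200 = 90 mg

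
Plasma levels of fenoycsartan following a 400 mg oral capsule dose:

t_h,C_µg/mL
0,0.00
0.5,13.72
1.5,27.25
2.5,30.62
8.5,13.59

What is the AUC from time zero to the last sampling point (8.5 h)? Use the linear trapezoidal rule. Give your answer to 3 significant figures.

AUC = 185 µg/mL·h

Trapezoidal AUC_0→8.5:
  [0→0.5]: (0.00+13.72)/2 × 0.5 = 3.43
  [0.5→1.5]: (13.72+27.25)/2 × 1 = 20.485
  [1.5→2.5]: (27.25+30.62)/2 × 1 = 28.935
  [2.5→8.5]: (30.62+13.59)/2 × 6 = 132.63
  Sum = 185.48 µg/mL·h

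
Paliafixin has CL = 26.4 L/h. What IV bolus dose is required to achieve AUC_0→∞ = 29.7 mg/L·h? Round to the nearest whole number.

Dose = 784 mg

Dose_iv = CL × AUC_0→∞
     = 26.4 × 29.7 = 784.08 mg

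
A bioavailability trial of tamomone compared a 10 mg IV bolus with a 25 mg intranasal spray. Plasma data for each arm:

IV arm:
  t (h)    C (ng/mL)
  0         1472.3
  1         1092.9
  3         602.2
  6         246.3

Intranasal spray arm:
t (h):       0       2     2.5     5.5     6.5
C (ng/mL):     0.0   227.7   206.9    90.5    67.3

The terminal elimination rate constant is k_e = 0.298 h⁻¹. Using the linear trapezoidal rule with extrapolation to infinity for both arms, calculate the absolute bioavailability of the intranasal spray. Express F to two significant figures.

F = 0.086

Trapezoidal AUC_0→6 (IV):
  [0→1]: (1472.3+1092.9)/2 × 1 = 1282.6
  [1→3]: (1092.9+602.2)/2 × 2 = 1695.1
  [3→6]: (602.2+246.3)/2 × 3 = 1272.75
  Sum = 4250.45 ng/mL·h
IV tail: 246.3/0.298 = 826.510; AUC_iv,0→∞ = 4250.45 + 826.510 = 5076.96 ng/mL·h
Trapezoidal AUC_0→6.5 (intranasal spray):
  [0→2]: (0.0+227.7)/2 × 2 = 227.7
  [2→2.5]: (227.7+206.9)/2 × 0.5 = 108.65
  [2.5→5.5]: (206.9+90.5)/2 × 3 = 446.1
  [5.5→6.5]: (90.5+67.3)/2 × 1 = 78.9
  Sum = 861.35 ng/mL·h
intranasal spray tail: 67.3/0.298 = 225.839; AUC_ev,0→∞ = 861.35 + 225.839 = 1087.189 ng/mL·h
F = (AUC_ev/D_ev)/(AUC_iv/D_iv) = (1087.189/25)/(5076.96/10) = 43.48756/507.696 = 0.0857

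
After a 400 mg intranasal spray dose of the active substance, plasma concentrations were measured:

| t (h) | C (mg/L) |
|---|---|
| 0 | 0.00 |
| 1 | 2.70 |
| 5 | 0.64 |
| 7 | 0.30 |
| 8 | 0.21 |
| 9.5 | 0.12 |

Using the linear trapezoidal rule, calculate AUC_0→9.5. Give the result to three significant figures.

Trapezoidal AUC_0→9.5:
  [0→1]: (0.00+2.70)/2 × 1 = 1.35
  [1→5]: (2.70+0.64)/2 × 4 = 6.68
  [5→7]: (0.64+0.30)/2 × 2 = 0.94
  [7→8]: (0.30+0.21)/2 × 1 = 0.255
  [8→9.5]: (0.21+0.12)/2 × 1.5 = 0.2475
  Sum = 9.4725 mg/L·h

AUC = 9.47 mg/L·h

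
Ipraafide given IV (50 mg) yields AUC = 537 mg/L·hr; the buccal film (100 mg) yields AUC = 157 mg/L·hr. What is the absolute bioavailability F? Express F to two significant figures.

F = 0.15

F = (AUC_ev / D_ev) / (AUC_iv / D_iv)
  = (157/100) / (537/50)
  = 1.57 / 10.74 = 0.1462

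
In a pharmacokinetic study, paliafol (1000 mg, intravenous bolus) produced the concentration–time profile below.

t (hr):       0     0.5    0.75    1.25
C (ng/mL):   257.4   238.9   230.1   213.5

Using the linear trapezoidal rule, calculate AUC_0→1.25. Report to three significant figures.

AUC = 294 ng/mL·hr

Trapezoidal AUC_0→1.25:
  [0→0.5]: (257.4+238.9)/2 × 0.5 = 124.075
  [0.5→0.75]: (238.9+230.1)/2 × 0.25 = 58.625
  [0.75→1.25]: (230.1+213.5)/2 × 0.5 = 110.9
  Sum = 293.6 ng/mL·hr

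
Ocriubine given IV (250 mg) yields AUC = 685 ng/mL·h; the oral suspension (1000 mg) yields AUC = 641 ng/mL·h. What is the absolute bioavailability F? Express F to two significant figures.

F = (AUC_ev / D_ev) / (AUC_iv / D_iv)
  = (641/1000) / (685/250)
  = 0.641 / 2.74 = 0.2339

F = 0.23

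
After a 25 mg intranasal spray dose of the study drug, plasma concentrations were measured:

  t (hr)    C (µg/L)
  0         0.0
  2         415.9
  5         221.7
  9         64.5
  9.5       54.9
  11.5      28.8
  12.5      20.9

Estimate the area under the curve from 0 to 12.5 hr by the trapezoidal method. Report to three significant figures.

Trapezoidal AUC_0→12.5:
  [0→2]: (0.0+415.9)/2 × 2 = 415.9
  [2→5]: (415.9+221.7)/2 × 3 = 956.4
  [5→9]: (221.7+64.5)/2 × 4 = 572.4
  [9→9.5]: (64.5+54.9)/2 × 0.5 = 29.85
  [9.5→11.5]: (54.9+28.8)/2 × 2 = 83.7
  [11.5→12.5]: (28.8+20.9)/2 × 1 = 24.85
  Sum = 2083.1 µg/L·hr

AUC = 2080 µg/L·hr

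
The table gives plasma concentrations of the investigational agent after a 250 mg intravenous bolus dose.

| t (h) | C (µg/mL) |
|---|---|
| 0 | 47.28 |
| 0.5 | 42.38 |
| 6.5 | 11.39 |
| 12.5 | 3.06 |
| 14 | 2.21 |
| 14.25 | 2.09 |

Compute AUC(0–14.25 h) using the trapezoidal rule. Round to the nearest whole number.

AUC = 232 µg/mL·h

Trapezoidal AUC_0→14.25:
  [0→0.5]: (47.28+42.38)/2 × 0.5 = 22.415
  [0.5→6.5]: (42.38+11.39)/2 × 6 = 161.31
  [6.5→12.5]: (11.39+3.06)/2 × 6 = 43.35
  [12.5→14]: (3.06+2.21)/2 × 1.5 = 3.9525
  [14→14.25]: (2.21+2.09)/2 × 0.25 = 0.5375
  Sum = 231.565 µg/mL·h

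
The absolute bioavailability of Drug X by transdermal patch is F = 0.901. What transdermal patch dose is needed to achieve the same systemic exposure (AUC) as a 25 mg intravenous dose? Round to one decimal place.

For equal systemic exposure: F × D_ev = D_iv
D_ev = D_iv / F = 25 / 0.901 = 27.7469 mg

D_transdermal = 27.7 mg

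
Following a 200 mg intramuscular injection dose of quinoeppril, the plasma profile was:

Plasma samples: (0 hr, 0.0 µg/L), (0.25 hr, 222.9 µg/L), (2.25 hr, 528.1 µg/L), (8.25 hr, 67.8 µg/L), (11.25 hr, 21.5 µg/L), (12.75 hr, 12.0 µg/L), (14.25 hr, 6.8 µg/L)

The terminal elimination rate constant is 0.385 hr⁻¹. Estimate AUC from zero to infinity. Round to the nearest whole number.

Trapezoidal AUC_0→14.25:
  [0→0.25]: (0.0+222.9)/2 × 0.25 = 27.8625
  [0.25→2.25]: (222.9+528.1)/2 × 2 = 751.0
  [2.25→8.25]: (528.1+67.8)/2 × 6 = 1787.7
  [8.25→11.25]: (67.8+21.5)/2 × 3 = 133.95
  [11.25→12.75]: (21.5+12.0)/2 × 1.5 = 25.125
  [12.75→14.25]: (12.0+6.8)/2 × 1.5 = 14.1
  Sum = 2739.7375 µg/L·hr
Extrapolated tail: C_last / k_e = 6.8 / 0.385 = 17.662
AUC_0→∞ = 2739.7375 + 17.662 = 2757.3995 µg/L·hr

AUC = 2757 µg/L·hr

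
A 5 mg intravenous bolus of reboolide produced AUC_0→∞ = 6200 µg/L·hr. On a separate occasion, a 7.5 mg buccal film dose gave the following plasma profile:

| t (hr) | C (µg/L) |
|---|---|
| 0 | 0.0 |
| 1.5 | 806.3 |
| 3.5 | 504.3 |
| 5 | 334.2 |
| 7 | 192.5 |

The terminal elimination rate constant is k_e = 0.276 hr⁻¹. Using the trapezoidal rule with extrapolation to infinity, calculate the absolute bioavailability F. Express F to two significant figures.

F = 0.41

Trapezoidal AUC_0→7 (buccal film):
  [0→1.5]: (0.0+806.3)/2 × 1.5 = 604.725
  [1.5→3.5]: (806.3+504.3)/2 × 2 = 1310.6
  [3.5→5]: (504.3+334.2)/2 × 1.5 = 628.875
  [5→7]: (334.2+192.5)/2 × 2 = 526.7
  Sum = 3070.9 µg/L·hr
Tail: C_last/k_e = 192.5/0.276 = 697.464
AUC_0→∞ (buccal film) = 3070.9 + 697.464 = 3768.364 µg/L·hr
F = (AUC_ev/D_ev)/(AUC_iv/D_iv) = (3768.364/7.5)/(6200/5) = 502.449/1240 = 0.4052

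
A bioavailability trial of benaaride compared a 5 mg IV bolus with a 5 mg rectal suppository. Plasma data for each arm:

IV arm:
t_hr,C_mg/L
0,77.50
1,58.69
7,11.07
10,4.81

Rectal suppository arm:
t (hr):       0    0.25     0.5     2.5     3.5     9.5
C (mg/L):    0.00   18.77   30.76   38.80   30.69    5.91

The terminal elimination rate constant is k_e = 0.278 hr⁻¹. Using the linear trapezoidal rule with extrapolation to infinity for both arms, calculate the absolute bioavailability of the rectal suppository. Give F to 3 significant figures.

F = 0.766

Trapezoidal AUC_0→10 (IV):
  [0→1]: (77.50+58.69)/2 × 1 = 68.095
  [1→7]: (58.69+11.07)/2 × 6 = 209.28
  [7→10]: (11.07+4.81)/2 × 3 = 23.82
  Sum = 301.195 mg/L·hr
IV tail: 4.81/0.278 = 17.302; AUC_iv,0→∞ = 301.195 + 17.302 = 318.497 mg/L·hr
Trapezoidal AUC_0→9.5 (rectal suppository):
  [0→0.25]: (0.00+18.77)/2 × 0.25 = 2.34625
  [0.25→0.5]: (18.77+30.76)/2 × 0.25 = 6.19125
  [0.5→2.5]: (30.76+38.80)/2 × 2 = 69.56
  [2.5→3.5]: (38.80+30.69)/2 × 1 = 34.745
  [3.5→9.5]: (30.69+5.91)/2 × 6 = 109.8
  Sum = 222.6425 mg/L·hr
rectal suppository tail: 5.91/0.278 = 21.259; AUC_ev,0→∞ = 222.6425 + 21.259 = 243.9015 mg/L·hr
F = (AUC_ev/D_ev)/(AUC_iv/D_iv) = (243.9015/5)/(318.497/5) = 48.7803/63.6994 = 0.7658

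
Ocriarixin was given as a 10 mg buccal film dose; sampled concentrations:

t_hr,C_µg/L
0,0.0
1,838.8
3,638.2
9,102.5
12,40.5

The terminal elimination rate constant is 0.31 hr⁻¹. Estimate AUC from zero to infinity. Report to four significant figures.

AUC = 4464 µg/L·hr

Trapezoidal AUC_0→12:
  [0→1]: (0.0+838.8)/2 × 1 = 419.4
  [1→3]: (838.8+638.2)/2 × 2 = 1477.0
  [3→9]: (638.2+102.5)/2 × 6 = 2222.1
  [9→12]: (102.5+40.5)/2 × 3 = 214.5
  Sum = 4333.0 µg/L·hr
Extrapolated tail: C_last / k_e = 40.5 / 0.31 = 130.645
AUC_0→∞ = 4333.0 + 130.645 = 4463.645 µg/L·hr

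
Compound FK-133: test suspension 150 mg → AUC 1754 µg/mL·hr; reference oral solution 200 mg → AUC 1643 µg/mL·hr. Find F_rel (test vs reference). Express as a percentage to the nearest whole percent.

F_rel = 142%

F_rel = (AUC_test/D_test) / (AUC_ref/D_ref)
      = (1754/150) / (1643/200)
      = 11.6933 / 8.215 = 1.4234 = 142.34%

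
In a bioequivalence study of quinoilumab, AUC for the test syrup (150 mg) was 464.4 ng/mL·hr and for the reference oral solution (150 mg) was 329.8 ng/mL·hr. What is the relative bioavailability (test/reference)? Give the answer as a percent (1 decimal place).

F_rel = 140.8%

F_rel = (AUC_test/D_test) / (AUC_ref/D_ref)
      = (464.4/150) / (329.8/150)
      = 3.096 / 2.19867 = 1.4081 = 140.81%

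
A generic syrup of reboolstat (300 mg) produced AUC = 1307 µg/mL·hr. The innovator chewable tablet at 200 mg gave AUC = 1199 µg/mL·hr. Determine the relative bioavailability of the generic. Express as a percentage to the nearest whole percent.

F_rel = (AUC_test/D_test) / (AUC_ref/D_ref)
      = (1307/300) / (1199/200)
      = 4.35667 / 5.995 = 0.7267 = 72.67%

F_rel = 73%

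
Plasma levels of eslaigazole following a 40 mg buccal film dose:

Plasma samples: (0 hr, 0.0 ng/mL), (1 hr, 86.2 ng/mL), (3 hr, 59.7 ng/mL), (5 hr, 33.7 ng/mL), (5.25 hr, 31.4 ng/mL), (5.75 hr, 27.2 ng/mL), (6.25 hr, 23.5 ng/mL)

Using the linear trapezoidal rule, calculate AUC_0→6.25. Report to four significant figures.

AUC = 317.9 ng/mL·hr

Trapezoidal AUC_0→6.25:
  [0→1]: (0.0+86.2)/2 × 1 = 43.1
  [1→3]: (86.2+59.7)/2 × 2 = 145.9
  [3→5]: (59.7+33.7)/2 × 2 = 93.4
  [5→5.25]: (33.7+31.4)/2 × 0.25 = 8.1375
  [5.25→5.75]: (31.4+27.2)/2 × 0.5 = 14.65
  [5.75→6.25]: (27.2+23.5)/2 × 0.5 = 12.675
  Sum = 317.8625 ng/mL·hr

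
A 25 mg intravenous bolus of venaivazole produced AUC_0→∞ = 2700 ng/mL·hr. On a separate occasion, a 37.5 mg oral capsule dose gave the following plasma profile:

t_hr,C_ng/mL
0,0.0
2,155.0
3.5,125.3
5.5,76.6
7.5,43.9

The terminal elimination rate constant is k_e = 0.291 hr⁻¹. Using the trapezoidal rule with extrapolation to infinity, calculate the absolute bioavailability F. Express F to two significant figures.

Trapezoidal AUC_0→7.5 (oral capsule):
  [0→2]: (0.0+155.0)/2 × 2 = 155.0
  [2→3.5]: (155.0+125.3)/2 × 1.5 = 210.225
  [3.5→5.5]: (125.3+76.6)/2 × 2 = 201.9
  [5.5→7.5]: (76.6+43.9)/2 × 2 = 120.5
  Sum = 687.625 ng/mL·hr
Tail: C_last/k_e = 43.9/0.291 = 150.859
AUC_0→∞ (oral capsule) = 687.625 + 150.859 = 838.484 ng/mL·hr
F = (AUC_ev/D_ev)/(AUC_iv/D_iv) = (838.484/37.5)/(2700/25) = 22.3596/108 = 0.2070

F = 0.21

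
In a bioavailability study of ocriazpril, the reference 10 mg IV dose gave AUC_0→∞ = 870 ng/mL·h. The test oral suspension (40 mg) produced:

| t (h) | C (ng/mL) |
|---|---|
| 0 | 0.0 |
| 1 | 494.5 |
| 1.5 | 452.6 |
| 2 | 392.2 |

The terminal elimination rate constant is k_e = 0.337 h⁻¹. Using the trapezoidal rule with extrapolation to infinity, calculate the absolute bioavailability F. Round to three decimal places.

Trapezoidal AUC_0→2 (oral suspension):
  [0→1]: (0.0+494.5)/2 × 1 = 247.25
  [1→1.5]: (494.5+452.6)/2 × 0.5 = 236.775
  [1.5→2]: (452.6+392.2)/2 × 0.5 = 211.2
  Sum = 695.225 ng/mL·h
Tail: C_last/k_e = 392.2/0.337 = 1163.798
AUC_0→∞ (oral suspension) = 695.225 + 1163.798 = 1859.023 ng/mL·h
F = (AUC_ev/D_ev)/(AUC_iv/D_iv) = (1859.023/40)/(870/10) = 46.475575/87 = 0.5342

F = 0.534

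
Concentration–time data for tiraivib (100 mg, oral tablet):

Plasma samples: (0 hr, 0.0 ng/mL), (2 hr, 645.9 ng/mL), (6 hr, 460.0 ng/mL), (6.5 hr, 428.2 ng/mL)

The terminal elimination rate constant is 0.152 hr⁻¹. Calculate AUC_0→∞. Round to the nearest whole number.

Trapezoidal AUC_0→6.5:
  [0→2]: (0.0+645.9)/2 × 2 = 645.9
  [2→6]: (645.9+460.0)/2 × 4 = 2211.8
  [6→6.5]: (460.0+428.2)/2 × 0.5 = 222.05
  Sum = 3079.75 ng/mL·hr
Extrapolated tail: C_last / k_e = 428.2 / 0.152 = 2817.105
AUC_0→∞ = 3079.75 + 2817.105 = 5896.855 ng/mL·hr

AUC = 5897 ng/mL·hr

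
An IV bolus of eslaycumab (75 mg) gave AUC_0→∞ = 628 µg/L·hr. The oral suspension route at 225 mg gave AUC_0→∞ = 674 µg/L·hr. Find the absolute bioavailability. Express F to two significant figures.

F = (AUC_ev / D_ev) / (AUC_iv / D_iv)
  = (674/225) / (628/75)
  = 2.99556 / 8.37333 = 0.3578

F = 0.36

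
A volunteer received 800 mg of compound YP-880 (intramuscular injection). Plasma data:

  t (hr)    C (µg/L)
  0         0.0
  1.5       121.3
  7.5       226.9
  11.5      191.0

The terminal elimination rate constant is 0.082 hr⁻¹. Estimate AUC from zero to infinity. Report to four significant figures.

Trapezoidal AUC_0→11.5:
  [0→1.5]: (0.0+121.3)/2 × 1.5 = 90.975
  [1.5→7.5]: (121.3+226.9)/2 × 6 = 1044.6
  [7.5→11.5]: (226.9+191.0)/2 × 4 = 835.8
  Sum = 1971.375 µg/L·hr
Extrapolated tail: C_last / k_e = 191.0 / 0.082 = 2329.268
AUC_0→∞ = 1971.375 + 2329.268 = 4300.643 µg/L·hr

AUC = 4301 µg/L·hr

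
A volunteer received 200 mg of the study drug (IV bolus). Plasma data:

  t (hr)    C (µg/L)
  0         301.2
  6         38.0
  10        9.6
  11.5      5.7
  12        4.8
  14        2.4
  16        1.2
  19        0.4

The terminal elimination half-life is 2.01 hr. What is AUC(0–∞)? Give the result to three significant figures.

Trapezoidal AUC_0→19:
  [0→6]: (301.2+38.0)/2 × 6 = 1017.6
  [6→10]: (38.0+9.6)/2 × 4 = 95.2
  [10→11.5]: (9.6+5.7)/2 × 1.5 = 11.475
  [11.5→12]: (5.7+4.8)/2 × 0.5 = 2.625
  [12→14]: (4.8+2.4)/2 × 2 = 7.2
  [14→16]: (2.4+1.2)/2 × 2 = 3.6
  [16→19]: (1.2+0.4)/2 × 3 = 2.4
  Sum = 1140.1 µg/L·hr
k_e = ln2 / t½ = 0.693147 / 2.01 = 0.3448 hr^-1
Extrapolated tail: C_last / k_e = 0.4 / 0.3448 = 1.160
AUC_0→∞ = 1140.1 + 1.160 = 1141.26 µg/L·hr

AUC = 1140 µg/L·hr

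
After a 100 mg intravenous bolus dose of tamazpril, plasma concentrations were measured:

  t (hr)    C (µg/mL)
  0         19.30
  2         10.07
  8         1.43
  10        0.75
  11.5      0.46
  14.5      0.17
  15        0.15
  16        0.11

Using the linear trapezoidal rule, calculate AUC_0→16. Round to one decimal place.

AUC = 68.1 µg/mL·hr

Trapezoidal AUC_0→16:
  [0→2]: (19.30+10.07)/2 × 2 = 29.37
  [2→8]: (10.07+1.43)/2 × 6 = 34.5
  [8→10]: (1.43+0.75)/2 × 2 = 2.18
  [10→11.5]: (0.75+0.46)/2 × 1.5 = 0.9075
  [11.5→14.5]: (0.46+0.17)/2 × 3 = 0.945
  [14.5→15]: (0.17+0.15)/2 × 0.5 = 0.08
  [15→16]: (0.15+0.11)/2 × 1 = 0.13
  Sum = 68.1125 µg/mL·hr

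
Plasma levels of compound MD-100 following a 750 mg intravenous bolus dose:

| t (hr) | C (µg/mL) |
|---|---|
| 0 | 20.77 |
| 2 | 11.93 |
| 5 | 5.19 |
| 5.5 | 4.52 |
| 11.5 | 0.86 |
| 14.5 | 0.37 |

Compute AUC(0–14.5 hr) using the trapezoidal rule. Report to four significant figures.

AUC = 78.79 µg/mL·hr

Trapezoidal AUC_0→14.5:
  [0→2]: (20.77+11.93)/2 × 2 = 32.7
  [2→5]: (11.93+5.19)/2 × 3 = 25.68
  [5→5.5]: (5.19+4.52)/2 × 0.5 = 2.4275
  [5.5→11.5]: (4.52+0.86)/2 × 6 = 16.14
  [11.5→14.5]: (0.86+0.37)/2 × 3 = 1.845
  Sum = 78.7925 µg/mL·hr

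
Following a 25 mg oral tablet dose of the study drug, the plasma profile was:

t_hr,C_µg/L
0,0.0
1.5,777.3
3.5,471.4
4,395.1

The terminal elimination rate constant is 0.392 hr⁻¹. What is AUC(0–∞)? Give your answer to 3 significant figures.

Trapezoidal AUC_0→4:
  [0→1.5]: (0.0+777.3)/2 × 1.5 = 582.975
  [1.5→3.5]: (777.3+471.4)/2 × 2 = 1248.7
  [3.5→4]: (471.4+395.1)/2 × 0.5 = 216.625
  Sum = 2048.3 µg/L·hr
Extrapolated tail: C_last / k_e = 395.1 / 0.392 = 1007.908
AUC_0→∞ = 2048.3 + 1007.908 = 3056.208 µg/L·hr

AUC = 3060 µg/L·hr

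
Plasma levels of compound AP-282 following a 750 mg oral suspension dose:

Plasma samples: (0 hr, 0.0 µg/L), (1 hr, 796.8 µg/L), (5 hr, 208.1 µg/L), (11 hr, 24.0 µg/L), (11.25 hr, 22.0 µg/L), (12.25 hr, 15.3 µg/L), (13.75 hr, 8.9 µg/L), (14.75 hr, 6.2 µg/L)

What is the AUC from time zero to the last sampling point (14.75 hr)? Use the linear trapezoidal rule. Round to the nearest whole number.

Trapezoidal AUC_0→14.75:
  [0→1]: (0.0+796.8)/2 × 1 = 398.4
  [1→5]: (796.8+208.1)/2 × 4 = 2009.8
  [5→11]: (208.1+24.0)/2 × 6 = 696.3
  [11→11.25]: (24.0+22.0)/2 × 0.25 = 5.75
  [11.25→12.25]: (22.0+15.3)/2 × 1 = 18.65
  [12.25→13.75]: (15.3+8.9)/2 × 1.5 = 18.15
  [13.75→14.75]: (8.9+6.2)/2 × 1 = 7.55
  Sum = 3154.6 µg/L·hr

AUC = 3155 µg/L·hr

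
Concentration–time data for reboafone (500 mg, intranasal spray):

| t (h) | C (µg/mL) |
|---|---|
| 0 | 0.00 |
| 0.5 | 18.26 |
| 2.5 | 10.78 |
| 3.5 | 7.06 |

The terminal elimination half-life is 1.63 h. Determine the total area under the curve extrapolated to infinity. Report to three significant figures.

Trapezoidal AUC_0→3.5:
  [0→0.5]: (0.00+18.26)/2 × 0.5 = 4.565
  [0.5→2.5]: (18.26+10.78)/2 × 2 = 29.04
  [2.5→3.5]: (10.78+7.06)/2 × 1 = 8.92
  Sum = 42.525 µg/mL·h
k_e = ln2 / t½ = 0.693147 / 1.63 = 0.4252 h^-1
Extrapolated tail: C_last / k_e = 7.06 / 0.4252 = 16.604
AUC_0→∞ = 42.525 + 16.604 = 59.129 µg/mL·h

AUC = 59.1 µg/mL·h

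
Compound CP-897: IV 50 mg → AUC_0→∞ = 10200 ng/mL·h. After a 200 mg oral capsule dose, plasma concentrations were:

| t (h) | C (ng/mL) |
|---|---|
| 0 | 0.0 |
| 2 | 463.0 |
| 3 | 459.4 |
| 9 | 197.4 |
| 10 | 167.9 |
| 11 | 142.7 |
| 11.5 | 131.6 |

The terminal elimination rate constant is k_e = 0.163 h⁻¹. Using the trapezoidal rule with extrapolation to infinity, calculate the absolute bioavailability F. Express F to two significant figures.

F = 0.10

Trapezoidal AUC_0→11.5 (oral capsule):
  [0→2]: (0.0+463.0)/2 × 2 = 463.0
  [2→3]: (463.0+459.4)/2 × 1 = 461.2
  [3→9]: (459.4+197.4)/2 × 6 = 1970.4
  [9→10]: (197.4+167.9)/2 × 1 = 182.65
  [10→11]: (167.9+142.7)/2 × 1 = 155.3
  [11→11.5]: (142.7+131.6)/2 × 0.5 = 68.575
  Sum = 3301.125 ng/mL·h
Tail: C_last/k_e = 131.6/0.163 = 807.362
AUC_0→∞ (oral capsule) = 3301.125 + 807.362 = 4108.487 ng/mL·h
F = (AUC_ev/D_ev)/(AUC_iv/D_iv) = (4108.487/200)/(10200/50) = 20.542435/204 = 0.1007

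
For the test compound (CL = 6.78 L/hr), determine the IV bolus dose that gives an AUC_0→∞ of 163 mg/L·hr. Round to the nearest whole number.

Dose_iv = CL × AUC_0→∞
     = 6.78 × 163 = 1105.14 mg

Dose = 1105 mg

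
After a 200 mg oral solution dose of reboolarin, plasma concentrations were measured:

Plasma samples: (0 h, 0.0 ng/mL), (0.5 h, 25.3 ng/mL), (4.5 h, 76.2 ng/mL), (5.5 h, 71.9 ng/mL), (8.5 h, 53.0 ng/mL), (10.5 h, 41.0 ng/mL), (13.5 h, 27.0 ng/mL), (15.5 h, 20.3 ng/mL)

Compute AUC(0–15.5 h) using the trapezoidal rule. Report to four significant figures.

Trapezoidal AUC_0→15.5:
  [0→0.5]: (0.0+25.3)/2 × 0.5 = 6.325
  [0.5→4.5]: (25.3+76.2)/2 × 4 = 203.0
  [4.5→5.5]: (76.2+71.9)/2 × 1 = 74.05
  [5.5→8.5]: (71.9+53.0)/2 × 3 = 187.35
  [8.5→10.5]: (53.0+41.0)/2 × 2 = 94.0
  [10.5→13.5]: (41.0+27.0)/2 × 3 = 102.0
  [13.5→15.5]: (27.0+20.3)/2 × 2 = 47.3
  Sum = 714.025 ng/mL·h

AUC = 714.0 ng/mL·h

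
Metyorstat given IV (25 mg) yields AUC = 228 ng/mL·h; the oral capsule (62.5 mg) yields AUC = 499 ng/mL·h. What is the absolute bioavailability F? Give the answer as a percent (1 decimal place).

F = 87.5%

F = (AUC_ev / D_ev) / (AUC_iv / D_iv)
  = (499/62.5) / (228/25)
  = 7.984 / 9.12 = 0.8754
  = 87.54%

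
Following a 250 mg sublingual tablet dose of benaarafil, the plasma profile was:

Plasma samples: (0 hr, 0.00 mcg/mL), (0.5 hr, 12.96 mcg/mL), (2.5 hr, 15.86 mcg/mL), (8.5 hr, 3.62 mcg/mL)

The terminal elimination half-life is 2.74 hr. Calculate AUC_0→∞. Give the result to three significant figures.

Trapezoidal AUC_0→8.5:
  [0→0.5]: (0.00+12.96)/2 × 0.5 = 3.24
  [0.5→2.5]: (12.96+15.86)/2 × 2 = 28.82
  [2.5→8.5]: (15.86+3.62)/2 × 6 = 58.44
  Sum = 90.5 mcg/mL·hr
k_e = ln2 / t½ = 0.693147 / 2.74 = 0.2530 hr^-1
Extrapolated tail: C_last / k_e = 3.62 / 0.253 = 14.308
AUC_0→∞ = 90.5 + 14.308 = 104.808 mcg/mL·hr

AUC = 105 mcg/mL·hr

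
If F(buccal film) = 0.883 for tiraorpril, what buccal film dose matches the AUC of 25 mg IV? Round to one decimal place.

D_buccal = 28.3 mg

For equal systemic exposure: F × D_ev = D_iv
D_ev = D_iv / F = 25 / 0.883 = 28.3126 mg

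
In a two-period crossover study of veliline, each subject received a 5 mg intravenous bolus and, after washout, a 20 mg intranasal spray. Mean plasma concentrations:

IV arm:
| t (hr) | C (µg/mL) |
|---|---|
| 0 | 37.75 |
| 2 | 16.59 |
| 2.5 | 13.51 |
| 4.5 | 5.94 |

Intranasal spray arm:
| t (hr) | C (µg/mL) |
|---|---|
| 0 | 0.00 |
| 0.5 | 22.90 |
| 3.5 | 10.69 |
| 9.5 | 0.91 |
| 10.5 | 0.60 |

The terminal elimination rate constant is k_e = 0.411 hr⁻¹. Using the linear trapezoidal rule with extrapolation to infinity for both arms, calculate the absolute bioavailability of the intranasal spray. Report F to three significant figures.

Trapezoidal AUC_0→4.5 (IV):
  [0→2]: (37.75+16.59)/2 × 2 = 54.34
  [2→2.5]: (16.59+13.51)/2 × 0.5 = 7.525
  [2.5→4.5]: (13.51+5.94)/2 × 2 = 19.45
  Sum = 81.315 µg/mL·hr
IV tail: 5.94/0.411 = 14.453; AUC_iv,0→∞ = 81.315 + 14.453 = 95.768 µg/mL·hr
Trapezoidal AUC_0→10.5 (intranasal spray):
  [0→0.5]: (0.00+22.90)/2 × 0.5 = 5.725
  [0.5→3.5]: (22.90+10.69)/2 × 3 = 50.385
  [3.5→9.5]: (10.69+0.91)/2 × 6 = 34.8
  [9.5→10.5]: (0.91+0.60)/2 × 1 = 0.755
  Sum = 91.665 µg/mL·hr
intranasal spray tail: 0.60/0.411 = 1.460; AUC_ev,0→∞ = 91.665 + 1.460 = 93.125 µg/mL·hr
F = (AUC_ev/D_ev)/(AUC_iv/D_iv) = (93.125/20)/(95.768/5) = 4.65625/19.1536 = 0.2431

F = 0.243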